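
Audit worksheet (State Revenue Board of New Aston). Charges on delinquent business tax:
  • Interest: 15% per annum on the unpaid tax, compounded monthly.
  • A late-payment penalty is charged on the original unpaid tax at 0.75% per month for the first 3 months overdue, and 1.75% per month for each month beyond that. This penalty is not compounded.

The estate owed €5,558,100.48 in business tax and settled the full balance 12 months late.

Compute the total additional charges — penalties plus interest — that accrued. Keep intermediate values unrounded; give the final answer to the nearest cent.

Penalty, months 1–3: 3 × 0.75% × €5,558,100.48 = €125,057.26…
Penalty, months 4–12: 9 × 1.75% × €5,558,100.48 = €875,400.83…
Interest (15%/yr ÷ 12 = 1.25%/month): €5,558,100.48 × ((1 + 0.0125)^12 − 1) = €893,489.7621…
Penalties + interest = €1,000,458.0864 + €893,489.7621… = €1,893,947.85

€1,893,947.85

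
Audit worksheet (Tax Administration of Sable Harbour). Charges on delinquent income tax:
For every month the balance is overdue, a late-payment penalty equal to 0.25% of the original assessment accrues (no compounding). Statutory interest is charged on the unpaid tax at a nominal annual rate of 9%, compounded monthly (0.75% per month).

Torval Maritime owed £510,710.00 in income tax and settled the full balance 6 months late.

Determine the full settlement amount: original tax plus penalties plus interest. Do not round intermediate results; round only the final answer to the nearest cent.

£541,787.84

Late-payment penalty = 0.25% × £510,710.00 × 6 mo = £7,660.65
Interest: £510,710.00 × ((1 + 0.0075)^6 − 1) = £510,710.00 × 0.0458522… = £23,417.1950…
Total = £510,710.00 + £7,660.6500 + £23,417.1950… = £541,787.84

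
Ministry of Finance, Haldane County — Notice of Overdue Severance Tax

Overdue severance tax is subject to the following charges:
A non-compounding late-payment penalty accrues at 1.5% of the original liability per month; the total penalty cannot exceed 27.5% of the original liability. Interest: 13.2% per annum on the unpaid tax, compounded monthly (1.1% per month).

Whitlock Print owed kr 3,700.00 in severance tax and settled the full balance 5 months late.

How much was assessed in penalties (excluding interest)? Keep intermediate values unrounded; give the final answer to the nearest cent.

kr 277.50

Penalty: 5 × 1.5% × kr 3,700.00 = kr 277.50 (below the 27.5% cap of kr 1,017.50)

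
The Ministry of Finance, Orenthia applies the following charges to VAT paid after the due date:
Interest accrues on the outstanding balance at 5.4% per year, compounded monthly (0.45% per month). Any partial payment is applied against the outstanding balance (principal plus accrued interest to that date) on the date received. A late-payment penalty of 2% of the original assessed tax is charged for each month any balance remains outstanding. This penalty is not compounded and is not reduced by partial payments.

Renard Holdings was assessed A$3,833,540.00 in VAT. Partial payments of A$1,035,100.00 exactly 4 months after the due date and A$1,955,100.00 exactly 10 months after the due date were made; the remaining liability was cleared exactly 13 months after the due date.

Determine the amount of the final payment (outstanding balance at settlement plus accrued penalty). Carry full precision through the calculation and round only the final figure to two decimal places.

A$2,001,281.69

Balance at month 4: A$3,833,540.0000 × (1 + 0.0045)^4 = A$3,903,010.8940…
After A$1,035,100.00 payment: A$3,903,010.8940… − A$1,035,100.00 = A$2,867,910.8940…
Balance at month 10: A$2,867,910.8940… × (1 + 0.0045)^6 = A$2,946,220.8605…
After A$1,955,100.00 payment: A$2,946,220.8605… − A$1,955,100.00 = A$991,120.8605…
Balance at month 13: A$991,120.8605… × (1 + 0.0045)^3 = A$1,004,561.2930…
Penalty: 13 × 2% × A$3,833,540.00 = A$996,720.40
Final settlement = outstanding balance + penalty = A$1,004,561.2930… + A$996,720.40 = A$2,001,281.69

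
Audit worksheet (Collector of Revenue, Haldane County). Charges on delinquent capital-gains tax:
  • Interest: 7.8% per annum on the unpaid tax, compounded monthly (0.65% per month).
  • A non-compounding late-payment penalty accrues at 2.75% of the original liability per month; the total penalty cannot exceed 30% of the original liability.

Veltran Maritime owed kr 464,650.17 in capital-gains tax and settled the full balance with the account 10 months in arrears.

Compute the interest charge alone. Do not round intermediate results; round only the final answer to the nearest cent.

kr 31,101.17

Interest: kr 464,650.17 × ((1 + 0.0065)^10 − 1) = kr 464,650.17 × 0.0669346… = kr 31,101.1653…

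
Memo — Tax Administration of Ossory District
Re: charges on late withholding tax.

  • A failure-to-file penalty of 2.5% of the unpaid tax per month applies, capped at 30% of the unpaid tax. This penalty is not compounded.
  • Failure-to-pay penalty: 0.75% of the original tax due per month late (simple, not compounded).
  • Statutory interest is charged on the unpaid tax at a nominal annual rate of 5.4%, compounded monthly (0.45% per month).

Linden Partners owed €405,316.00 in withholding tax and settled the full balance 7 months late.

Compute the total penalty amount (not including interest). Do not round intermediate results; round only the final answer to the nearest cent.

Failure-to-file: 7 × 2.5% × €405,316.00 = €70,930.30 (under the 30% cap)
Failure-to-pay penalty = 0.75% × €405,316.00 × 7 mo = €21,279.09
Total penalty = €70,930.30 + €21,279.09 = €92,209.39

€92,209.39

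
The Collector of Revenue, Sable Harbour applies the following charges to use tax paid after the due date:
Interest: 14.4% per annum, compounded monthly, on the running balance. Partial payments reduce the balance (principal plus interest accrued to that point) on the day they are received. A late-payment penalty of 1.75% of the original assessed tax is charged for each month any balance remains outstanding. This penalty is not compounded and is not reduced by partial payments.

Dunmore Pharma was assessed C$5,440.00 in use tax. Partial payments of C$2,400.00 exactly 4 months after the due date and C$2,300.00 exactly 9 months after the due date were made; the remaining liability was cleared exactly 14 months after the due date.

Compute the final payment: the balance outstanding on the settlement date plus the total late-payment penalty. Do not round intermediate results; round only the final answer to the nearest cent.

C$2,616.13

Monthly rate = 14.4% ÷ 12 = 1.2%
Balance at month 4: C$5,440.0000 × (1 + 0.012)^4 = C$5,705.8579…
After C$2,400.00 payment: C$5,705.8579… − C$2,400.00 = C$3,305.8579…
Balance at month 9: C$3,305.8579… × (1 + 0.012)^5 = C$3,509.0273…
After C$2,300.00 payment: C$3,509.0273… − C$2,300.00 = C$1,209.0273…
Balance at month 14: C$1,209.0273… × (1 + 0.012)^5 = C$1,283.3309…
Penalty: 14 × 1.75% × C$5,440.00 = C$1,332.80
Final settlement = outstanding balance + penalty = C$1,283.3309… + C$1,332.80 = C$2,616.13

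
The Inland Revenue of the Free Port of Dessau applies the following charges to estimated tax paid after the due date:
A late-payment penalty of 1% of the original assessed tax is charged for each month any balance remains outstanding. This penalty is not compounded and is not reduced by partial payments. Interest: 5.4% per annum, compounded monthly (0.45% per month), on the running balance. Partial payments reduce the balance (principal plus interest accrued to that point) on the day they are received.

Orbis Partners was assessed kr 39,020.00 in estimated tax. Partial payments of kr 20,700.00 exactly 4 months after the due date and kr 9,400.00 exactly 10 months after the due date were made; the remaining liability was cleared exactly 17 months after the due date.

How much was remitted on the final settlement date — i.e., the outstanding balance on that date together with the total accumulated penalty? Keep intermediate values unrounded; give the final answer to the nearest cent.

Balance at month 4: kr 39,020.0000 × (1 + 0.0045)^4 = kr 39,727.1152…
After kr 20,700.00 payment: kr 39,727.1152… − kr 20,700.00 = kr 19,027.1152…
Balance at month 10: kr 19,027.1152… × (1 + 0.0045)^6 = kr 19,546.6616…
After kr 9,400.00 payment: kr 19,546.6616… − kr 9,400.00 = kr 10,146.6616…
Balance at month 17: kr 10,146.6616… × (1 + 0.0045)^7 = kr 10,470.6288…
Penalty: 17 × 1% × kr 39,020.00 = kr 6,633.40
Final settlement = outstanding balance + penalty = kr 10,470.6288… + kr 6,633.40 = kr 17,104.03

kr 17,104.03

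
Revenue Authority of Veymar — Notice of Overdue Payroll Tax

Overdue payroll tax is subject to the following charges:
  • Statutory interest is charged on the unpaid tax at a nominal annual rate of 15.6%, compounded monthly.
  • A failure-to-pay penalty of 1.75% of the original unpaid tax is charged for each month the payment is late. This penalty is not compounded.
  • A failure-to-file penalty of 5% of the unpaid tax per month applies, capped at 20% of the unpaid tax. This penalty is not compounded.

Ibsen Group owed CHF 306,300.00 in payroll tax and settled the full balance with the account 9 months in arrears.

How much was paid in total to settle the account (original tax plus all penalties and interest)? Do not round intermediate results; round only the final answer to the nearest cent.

CHF 453,560.52

Failure-to-file: 9 × 5% × CHF 306,300.00 = CHF 137,835.00, capped at 20% × CHF 306,300.00 = CHF 61,260.00
Failure-to-pay penalty = 1.75% × CHF 306,300.00 × 9 mo = CHF 48,242.25
Interest (15.6%/yr ÷ 12 = 1.3%/month): CHF 306,300.00 × ((1 + 0.013)^9 − 1) = CHF 37,758.2730…
Total = CHF 306,300.00 + CHF 109,502.2500 + CHF 37,758.2730… = CHF 453,560.52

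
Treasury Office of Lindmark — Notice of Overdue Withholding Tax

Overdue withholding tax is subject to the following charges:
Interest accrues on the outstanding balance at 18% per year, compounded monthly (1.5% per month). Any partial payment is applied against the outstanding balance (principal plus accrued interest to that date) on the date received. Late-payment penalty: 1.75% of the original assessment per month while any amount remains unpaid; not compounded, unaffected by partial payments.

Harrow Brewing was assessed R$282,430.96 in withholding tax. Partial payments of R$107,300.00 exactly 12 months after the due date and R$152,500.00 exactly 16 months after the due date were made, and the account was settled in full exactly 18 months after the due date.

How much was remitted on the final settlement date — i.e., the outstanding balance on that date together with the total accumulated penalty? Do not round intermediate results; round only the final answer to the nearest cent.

R$183,763.45

Balance at month 12: R$282,430.9600 × (1 + 0.015)^12 = R$337,679.5880…
After R$107,300.00 payment: R$337,679.5880… − R$107,300.00 = R$230,379.5880…
Balance at month 16: R$230,379.5880… × (1 + 0.015)^4 = R$244,516.4975…
After R$152,500.00 payment: R$244,516.4975… − R$152,500.00 = R$92,016.4975…
Balance at month 18: R$92,016.4975… × (1 + 0.015)^2 = R$94,797.6961…
Penalty: 18 × 1.75% × R$282,430.96 = R$88,965.75…
Final settlement = outstanding balance + penalty = R$94,797.6961… + R$88,965.75… = R$183,763.45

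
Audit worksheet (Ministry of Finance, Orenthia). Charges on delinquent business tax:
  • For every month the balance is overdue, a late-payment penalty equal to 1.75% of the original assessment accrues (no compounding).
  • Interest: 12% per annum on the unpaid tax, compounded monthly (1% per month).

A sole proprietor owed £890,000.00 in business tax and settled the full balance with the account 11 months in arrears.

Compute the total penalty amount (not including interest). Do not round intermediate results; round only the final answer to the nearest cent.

Late-payment penalty: 11 × 1.75% × £890,000.00 = £171,325.00

£171,325.00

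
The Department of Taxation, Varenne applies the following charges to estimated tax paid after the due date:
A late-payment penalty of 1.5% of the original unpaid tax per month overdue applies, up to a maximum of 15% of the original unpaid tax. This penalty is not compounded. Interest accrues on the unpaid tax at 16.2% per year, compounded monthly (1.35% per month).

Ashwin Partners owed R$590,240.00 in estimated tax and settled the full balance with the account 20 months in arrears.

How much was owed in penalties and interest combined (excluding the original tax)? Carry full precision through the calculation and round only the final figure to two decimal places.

Penalty (uncapped): 20 × 1.5% × R$590,240.00 = R$177,072.00; cap = 15% × R$590,240.00 = R$88,536.00 → penalty = R$88,536.00
Interest: R$590,240.00 × ((1 + 0.0135)^20 − 1) = R$590,240.00 × 0.3076004… = R$181,558.0882…
Penalties + interest = R$88,536.0000 + R$181,558.0882… = R$270,094.09

R$270,094.09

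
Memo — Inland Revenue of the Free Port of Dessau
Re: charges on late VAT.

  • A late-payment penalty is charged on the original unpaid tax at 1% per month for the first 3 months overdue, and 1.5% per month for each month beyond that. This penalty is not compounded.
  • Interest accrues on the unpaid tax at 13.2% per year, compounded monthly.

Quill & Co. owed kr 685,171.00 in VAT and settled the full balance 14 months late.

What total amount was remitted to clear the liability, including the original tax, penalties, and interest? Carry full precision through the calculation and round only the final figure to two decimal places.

Penalty, months 1–3: 3 × 1% × kr 685,171.00 = kr 20,555.13
Penalty, months 4–14: 11 × 1.5% × kr 685,171.00 = kr 113,053.22…
Interest (13.2%/yr ÷ 12 = 1.1%/month): kr 685,171.00 × ((1 + 0.011)^14 − 1) = kr 113,402.9725…
Total = kr 685,171.00 + kr 133,608.3450 + kr 113,402.9725… = kr 932,182.32

kr 932,182.32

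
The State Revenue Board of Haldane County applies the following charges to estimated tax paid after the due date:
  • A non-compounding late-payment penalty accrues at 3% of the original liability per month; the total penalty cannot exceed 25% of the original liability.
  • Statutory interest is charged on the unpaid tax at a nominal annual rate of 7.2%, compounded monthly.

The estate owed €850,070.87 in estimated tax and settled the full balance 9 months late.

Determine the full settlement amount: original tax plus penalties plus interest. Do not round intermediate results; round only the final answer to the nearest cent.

Penalty (uncapped): 9 × 3% × €850,070.87 = €229,519.13…; cap = 25% × €850,070.87 = €212,517.72… → penalty = €212,517.72…
Interest (7.2%/yr ÷ 12 = 0.6%/month): €850,070.87 × ((1 + 0.006)^9 − 1) = €47,021.0822…
Total = €850,070.87 + €212,517.7175 + €47,021.0822… = €1,109,609.67

€1,109,609.67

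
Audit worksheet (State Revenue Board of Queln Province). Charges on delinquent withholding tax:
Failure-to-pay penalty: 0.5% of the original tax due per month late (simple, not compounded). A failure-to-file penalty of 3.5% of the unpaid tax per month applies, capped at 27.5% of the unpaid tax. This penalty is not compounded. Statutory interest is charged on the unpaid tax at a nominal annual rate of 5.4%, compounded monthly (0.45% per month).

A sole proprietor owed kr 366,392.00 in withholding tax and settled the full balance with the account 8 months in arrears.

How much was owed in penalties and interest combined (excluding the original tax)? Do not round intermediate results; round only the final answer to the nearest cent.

kr 128,813.22

Failure-to-file: 8 × 3.5% × kr 366,392.00 = kr 102,589.76, capped at 27.5% × kr 366,392.00 = kr 100,757.80
Failure-to-pay penalty = 0.5% × kr 366,392.00 × 8 mo = kr 14,655.68
Interest: kr 366,392.00 × ((1 + 0.0045)^8 − 1) = kr 366,392.00 × 0.0365721… = kr 13,399.7365…
Penalties + interest = kr 115,413.4800 + kr 13,399.7365… = kr 128,813.22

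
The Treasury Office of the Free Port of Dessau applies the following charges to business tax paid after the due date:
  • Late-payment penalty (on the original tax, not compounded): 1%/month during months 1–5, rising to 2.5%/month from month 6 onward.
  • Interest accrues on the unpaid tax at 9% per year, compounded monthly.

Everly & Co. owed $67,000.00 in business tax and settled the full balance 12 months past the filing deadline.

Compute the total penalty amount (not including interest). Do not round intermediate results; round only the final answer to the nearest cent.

Penalty, months 1–5: 5 × 1% × $67,000.00 = $3,350.00
Penalty, months 6–12: 7 × 2.5% × $67,000.00 = $11,725.00
Total penalty = $3,350.00 + $11,725.00 = $15,075.00

$15,075.00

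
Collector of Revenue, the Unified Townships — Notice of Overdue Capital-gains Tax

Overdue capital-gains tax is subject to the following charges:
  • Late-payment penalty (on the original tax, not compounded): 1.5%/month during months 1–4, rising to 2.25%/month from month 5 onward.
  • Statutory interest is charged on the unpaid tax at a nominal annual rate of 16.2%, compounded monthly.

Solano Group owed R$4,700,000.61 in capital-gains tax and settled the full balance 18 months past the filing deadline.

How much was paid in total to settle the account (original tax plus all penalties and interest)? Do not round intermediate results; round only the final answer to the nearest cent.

R$7,745,589.31

Penalty, months 1–4: 4 × 1.5% × R$4,700,000.61 = R$282,000.04…
Penalty, months 5–18: 14 × 2.25% × R$4,700,000.61 = R$1,480,500.19…
Interest (16.2%/yr ÷ 12 = 1.35%/month): R$4,700,000.61 × ((1 + 0.0135)^18 − 1) = R$1,283,088.4684…
Total = R$4,700,000.61 + R$1,762,500.2288… + R$1,283,088.4684… = R$7,745,589.31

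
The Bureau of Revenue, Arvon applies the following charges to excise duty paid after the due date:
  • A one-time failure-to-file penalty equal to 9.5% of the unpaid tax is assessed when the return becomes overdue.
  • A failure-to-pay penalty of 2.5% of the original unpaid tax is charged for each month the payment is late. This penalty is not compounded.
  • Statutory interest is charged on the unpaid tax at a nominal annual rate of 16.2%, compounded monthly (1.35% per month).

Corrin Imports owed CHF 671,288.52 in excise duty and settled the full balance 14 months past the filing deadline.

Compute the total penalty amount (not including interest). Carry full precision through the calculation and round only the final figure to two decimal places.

CHF 298,723.39

Failure-to-file penalty: 9.5% × CHF 671,288.52 = CHF 63,772.41…
Failure-to-pay penalty = 2.5% × CHF 671,288.52 × 14 mo = CHF 234,950.98…
Total penalty = CHF 63,772.41… + CHF 234,950.98… = CHF 298,723.39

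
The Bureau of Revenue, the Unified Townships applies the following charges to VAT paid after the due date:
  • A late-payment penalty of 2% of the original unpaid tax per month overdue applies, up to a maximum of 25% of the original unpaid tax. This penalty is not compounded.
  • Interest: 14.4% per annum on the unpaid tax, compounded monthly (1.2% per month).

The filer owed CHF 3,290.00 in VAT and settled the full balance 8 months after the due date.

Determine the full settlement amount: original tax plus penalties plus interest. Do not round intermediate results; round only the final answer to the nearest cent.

CHF 4,145.83

Penalty: 8 × 2% × CHF 3,290.00 = CHF 526.40 (below the 25% cap of CHF 822.50)
Interest: CHF 3,290.00 × ((1 + 0.012)^8 − 1) = CHF 3,290.00 × 0.1001302… = CHF 329.4285…
Total = CHF 3,290.00 + CHF 526.4000 + CHF 329.4285… = CHF 4,145.83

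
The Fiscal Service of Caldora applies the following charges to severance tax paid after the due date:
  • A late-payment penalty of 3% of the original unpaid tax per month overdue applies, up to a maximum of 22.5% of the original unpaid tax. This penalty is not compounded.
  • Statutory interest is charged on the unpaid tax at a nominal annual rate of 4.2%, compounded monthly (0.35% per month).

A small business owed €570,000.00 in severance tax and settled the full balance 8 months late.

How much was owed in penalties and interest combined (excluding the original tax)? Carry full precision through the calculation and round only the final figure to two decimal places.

€144,406.88

Penalty (uncapped): 8 × 3% × €570,000.00 = €136,800.00; cap = 22.5% × €570,000.00 = €128,250.00 → penalty = €128,250.00
Interest: €570,000.00 × ((1 + 0.0035)^8 − 1) = €570,000.00 × 0.0283454… = €16,156.8846…
Penalties + interest = €128,250.0000 + €16,156.8846… = €144,406.88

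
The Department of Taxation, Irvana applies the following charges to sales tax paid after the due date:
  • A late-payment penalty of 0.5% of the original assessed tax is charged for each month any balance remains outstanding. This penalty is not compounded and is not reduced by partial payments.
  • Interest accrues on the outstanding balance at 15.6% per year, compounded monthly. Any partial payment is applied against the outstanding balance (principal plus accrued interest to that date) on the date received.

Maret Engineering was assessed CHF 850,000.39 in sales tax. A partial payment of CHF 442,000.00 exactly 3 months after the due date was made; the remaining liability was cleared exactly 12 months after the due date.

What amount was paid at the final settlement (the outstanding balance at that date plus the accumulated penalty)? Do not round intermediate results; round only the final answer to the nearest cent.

CHF 547,018.18

Monthly rate = 15.6% ÷ 12 = 1.3%
Balance at month 3: CHF 850,000.3900 × (1 + 0.013)^3 = CHF 883,583.2229…
After CHF 442,000.00 payment: CHF 883,583.2229… − CHF 442,000.00 = CHF 441,583.2229…
Balance at month 12: CHF 441,583.2229… × (1 + 0.013)^9 = CHF 496,018.1555…
Penalty: 12 × 0.5% × CHF 850,000.39 = CHF 51,000.02…
Final settlement = outstanding balance + penalty = CHF 496,018.1555… + CHF 51,000.02… = CHF 547,018.18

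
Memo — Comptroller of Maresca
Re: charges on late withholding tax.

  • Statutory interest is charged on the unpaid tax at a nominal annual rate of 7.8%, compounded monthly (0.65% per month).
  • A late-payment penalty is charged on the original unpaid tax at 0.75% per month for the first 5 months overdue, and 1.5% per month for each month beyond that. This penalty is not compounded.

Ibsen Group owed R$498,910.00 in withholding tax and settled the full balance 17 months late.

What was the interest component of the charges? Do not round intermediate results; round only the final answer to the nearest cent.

Interest: R$498,910.00 × ((1 + 0.0065)^17 − 1) = R$498,910.00 × 0.1164371… = R$58,091.6167…

R$58,091.62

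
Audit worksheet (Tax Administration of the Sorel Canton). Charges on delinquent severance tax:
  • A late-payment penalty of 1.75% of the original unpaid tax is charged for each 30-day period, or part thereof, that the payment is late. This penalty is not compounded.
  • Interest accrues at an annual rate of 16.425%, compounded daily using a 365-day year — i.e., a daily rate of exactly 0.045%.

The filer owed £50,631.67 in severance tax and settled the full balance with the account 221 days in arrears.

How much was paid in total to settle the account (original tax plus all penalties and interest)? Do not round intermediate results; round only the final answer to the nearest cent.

Penalty periods: ⌈221/30⌉ = 8; penalty = 8 × 1.75% × £50,631.67 = £7,088.43…
Interest: £50,631.67 × ((1 + 0.00045)^221 − 1) = £50,631.67 × 0.10453853… = £5,292.9605…
Total = £50,631.67 + £7,088.4338 + £5,292.9605… = £63,013.06

£63,013.06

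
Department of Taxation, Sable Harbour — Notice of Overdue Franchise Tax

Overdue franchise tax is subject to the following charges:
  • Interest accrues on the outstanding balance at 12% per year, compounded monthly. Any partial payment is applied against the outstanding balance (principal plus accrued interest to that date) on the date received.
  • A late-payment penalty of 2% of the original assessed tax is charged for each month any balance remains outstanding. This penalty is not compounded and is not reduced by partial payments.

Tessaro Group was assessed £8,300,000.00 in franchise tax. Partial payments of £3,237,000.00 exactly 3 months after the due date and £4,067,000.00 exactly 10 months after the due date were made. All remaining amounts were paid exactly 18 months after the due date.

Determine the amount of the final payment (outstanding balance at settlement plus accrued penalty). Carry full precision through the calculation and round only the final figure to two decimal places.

£4,753,989.32

Monthly rate = 12% ÷ 12 = 1%
Balance at month 3: £8,300,000.0000 × (1 + 0.01)^3 = £8,551,498.3000
After £3,237,000.00 payment: £8,551,498.3000 − £3,237,000.00 = £5,314,498.3000
Balance at month 10: £5,314,498.3000 × (1 + 0.01)^7 = £5,697,861.5061…
After £4,067,000.00 payment: £5,697,861.5061… − £4,067,000.00 = £1,630,861.5061…
Balance at month 18: £1,630,861.5061… × (1 + 0.01)^8 = £1,765,989.3179…
Penalty: 18 × 2% × £8,300,000.00 = £2,988,000.00
Final settlement = outstanding balance + penalty = £1,765,989.3179… + £2,988,000.00 = £4,753,989.32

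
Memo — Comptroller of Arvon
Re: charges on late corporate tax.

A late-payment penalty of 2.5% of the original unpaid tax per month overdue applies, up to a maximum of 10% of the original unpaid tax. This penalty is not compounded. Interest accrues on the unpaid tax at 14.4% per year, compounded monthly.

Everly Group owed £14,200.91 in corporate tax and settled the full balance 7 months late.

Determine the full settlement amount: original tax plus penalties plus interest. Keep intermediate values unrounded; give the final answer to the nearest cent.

£16,857.69

Penalty (uncapped): 7 × 2.5% × £14,200.91 = £2,485.16…; cap = 10% × £14,200.91 = £1,420.09… → penalty = £1,420.09…
Interest (14.4%/yr ÷ 12 = 1.2%/month): £14,200.91 × ((1 + 0.012)^7 − 1) = £1,236.6892…
Total = £14,200.91 + £1,420.0910 + £1,236.6892… = £16,857.69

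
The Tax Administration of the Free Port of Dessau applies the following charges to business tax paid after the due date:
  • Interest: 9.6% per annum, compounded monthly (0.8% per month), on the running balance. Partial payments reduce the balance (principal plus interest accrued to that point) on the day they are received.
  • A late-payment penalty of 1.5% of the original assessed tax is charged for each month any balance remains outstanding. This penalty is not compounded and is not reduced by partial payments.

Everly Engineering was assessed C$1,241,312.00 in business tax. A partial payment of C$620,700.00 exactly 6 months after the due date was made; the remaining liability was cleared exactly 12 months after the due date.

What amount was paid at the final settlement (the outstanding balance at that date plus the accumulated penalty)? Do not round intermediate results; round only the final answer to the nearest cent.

Balance at month 6: C$1,241,312.0000 × (1 + 0.008)^6 = C$1,302,099.4231…
After C$620,700.00 payment: C$1,302,099.4231… − C$620,700.00 = C$681,399.4231…
Balance at month 12: C$681,399.4231… × (1 + 0.008)^6 = C$714,767.7583…
Penalty: 12 × 1.5% × C$1,241,312.00 = C$223,436.16
Final settlement = outstanding balance + penalty = C$714,767.7583… + C$223,436.16 = C$938,203.92

C$938,203.92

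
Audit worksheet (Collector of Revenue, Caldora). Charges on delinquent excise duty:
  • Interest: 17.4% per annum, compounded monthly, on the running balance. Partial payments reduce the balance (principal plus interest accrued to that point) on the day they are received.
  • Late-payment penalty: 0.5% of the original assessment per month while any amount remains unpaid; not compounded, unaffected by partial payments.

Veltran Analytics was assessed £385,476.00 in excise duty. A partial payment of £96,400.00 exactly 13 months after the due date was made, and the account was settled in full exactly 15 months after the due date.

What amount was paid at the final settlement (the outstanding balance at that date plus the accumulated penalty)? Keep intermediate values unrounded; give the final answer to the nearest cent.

£408,080.45

Monthly rate = 17.4% ÷ 12 = 1.45%
Balance at month 13: £385,476.0000 × (1 + 0.0145)^13 = £464,808.4466…
After £96,400.00 payment: £464,808.4466… − £96,400.00 = £368,408.4466…
Balance at month 15: £368,408.4466… × (1 + 0.0145)^2 = £379,169.7494…
Penalty: 15 × 0.5% × £385,476.00 = £28,910.70
Final settlement = outstanding balance + penalty = £379,169.7494… + £28,910.70 = £408,080.45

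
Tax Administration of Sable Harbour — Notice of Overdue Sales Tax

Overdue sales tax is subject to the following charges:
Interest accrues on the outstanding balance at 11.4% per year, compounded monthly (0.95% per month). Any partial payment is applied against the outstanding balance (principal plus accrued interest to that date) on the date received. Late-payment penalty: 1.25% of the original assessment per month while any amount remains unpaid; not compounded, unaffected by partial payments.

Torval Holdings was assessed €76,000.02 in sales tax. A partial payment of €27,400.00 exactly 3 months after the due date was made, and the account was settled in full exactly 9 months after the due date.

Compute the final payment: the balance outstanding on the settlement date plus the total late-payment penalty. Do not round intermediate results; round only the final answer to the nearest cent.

€62,301.13

Balance at month 3: €76,000.0200 × (1 + 0.0095)^3 = €78,186.6627…
After €27,400.00 payment: €78,186.6627… − €27,400.00 = €50,786.6627…
Balance at month 9: €50,786.6627… × (1 + 0.0095)^6 = €53,751.1320…
Penalty: 9 × 1.25% × €76,000.02 = €8,550.00…
Final settlement = outstanding balance + penalty = €53,751.1320… + €8,550.00… = €62,301.13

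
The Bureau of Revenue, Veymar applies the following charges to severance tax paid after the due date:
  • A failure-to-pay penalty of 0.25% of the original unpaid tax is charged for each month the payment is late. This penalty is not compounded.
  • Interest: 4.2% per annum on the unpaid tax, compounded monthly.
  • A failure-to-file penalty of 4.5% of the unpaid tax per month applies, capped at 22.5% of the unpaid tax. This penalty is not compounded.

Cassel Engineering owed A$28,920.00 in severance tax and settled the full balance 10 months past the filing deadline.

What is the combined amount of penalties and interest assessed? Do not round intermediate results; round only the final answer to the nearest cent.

Failure-to-file: 10 × 4.5% × A$28,920.00 = A$13,014.00, capped at 22.5% × A$28,920.00 = A$6,507.00
Failure-to-pay penalty: 10 × 0.25% × A$28,920.00 = A$723.00
Interest (4.2%/yr ÷ 12 = 0.35%/month): A$28,920.00 × ((1 + 0.0035)^10 − 1) = A$1,028.2919…
Penalties + interest = A$7,230.0000 + A$1,028.2919… = A$8,258.29

A$8,258.29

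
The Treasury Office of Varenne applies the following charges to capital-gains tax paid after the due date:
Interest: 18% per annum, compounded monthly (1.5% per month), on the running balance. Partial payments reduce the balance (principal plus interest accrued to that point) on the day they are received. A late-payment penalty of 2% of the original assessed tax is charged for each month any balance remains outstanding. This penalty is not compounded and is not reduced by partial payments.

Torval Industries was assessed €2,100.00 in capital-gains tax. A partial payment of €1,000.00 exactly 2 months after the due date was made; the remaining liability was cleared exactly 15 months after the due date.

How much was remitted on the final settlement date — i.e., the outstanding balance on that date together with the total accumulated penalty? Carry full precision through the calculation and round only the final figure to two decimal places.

€2,041.93

Balance at month 2: €2,100.0000 × (1 + 0.015)^2 = €2,163.4725
After €1,000.00 payment: €2,163.4725 − €1,000.00 = €1,163.4725
Balance at month 15: €1,163.4725 × (1 + 0.015)^13 = €1,411.9349…
Penalty: 15 × 2% × €2,100.00 = €630.00
Final settlement = outstanding balance + penalty = €1,411.9349… + €630.00 = €2,041.93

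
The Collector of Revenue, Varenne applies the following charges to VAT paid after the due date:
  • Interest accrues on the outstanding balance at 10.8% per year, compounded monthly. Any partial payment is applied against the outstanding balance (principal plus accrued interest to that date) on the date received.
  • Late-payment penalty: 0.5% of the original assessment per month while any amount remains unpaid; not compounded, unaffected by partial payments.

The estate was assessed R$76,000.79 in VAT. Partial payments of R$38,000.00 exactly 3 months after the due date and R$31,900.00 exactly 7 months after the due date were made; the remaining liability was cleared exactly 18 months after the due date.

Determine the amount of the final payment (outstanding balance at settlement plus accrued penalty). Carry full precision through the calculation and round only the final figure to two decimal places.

R$17,471.38

Monthly rate = 10.8% ÷ 12 = 0.9%
Balance at month 3: R$76,000.7900 × (1 + 0.009)^3 = R$78,071.3349…
After R$38,000.00 payment: R$78,071.3349… − R$38,000.00 = R$40,071.3349…
Balance at month 7: R$40,071.3349… × (1 + 0.009)^4 = R$41,533.4948…
After R$31,900.00 payment: R$41,533.4948… − R$31,900.00 = R$9,633.4948…
Balance at month 18: R$9,633.4948… × (1 + 0.009)^11 = R$10,631.3079…
Penalty: 18 × 0.5% × R$76,000.79 = R$6,840.07…
Final settlement = outstanding balance + penalty = R$10,631.3079… + R$6,840.07… = R$17,471.38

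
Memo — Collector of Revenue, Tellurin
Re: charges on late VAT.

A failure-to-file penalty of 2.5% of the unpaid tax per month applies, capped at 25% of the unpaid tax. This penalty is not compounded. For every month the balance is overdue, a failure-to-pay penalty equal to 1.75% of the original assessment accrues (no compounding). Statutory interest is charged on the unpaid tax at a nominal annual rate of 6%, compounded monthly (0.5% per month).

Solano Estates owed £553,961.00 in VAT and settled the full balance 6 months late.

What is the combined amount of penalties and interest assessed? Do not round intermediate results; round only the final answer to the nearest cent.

£158,088.01

Failure-to-file: 6 × 2.5% × £553,961.00 = £83,094.15 (under the 25% cap)
Failure-to-pay penalty = 1.75% × £553,961.00 × 6 mo = £58,165.91…
Interest: £553,961.00 × ((1 + 0.005)^6 − 1) = £553,961.00 × 0.0303775… = £16,827.9555…
Penalties + interest = £141,260.0550 + £16,827.9555… = £158,088.01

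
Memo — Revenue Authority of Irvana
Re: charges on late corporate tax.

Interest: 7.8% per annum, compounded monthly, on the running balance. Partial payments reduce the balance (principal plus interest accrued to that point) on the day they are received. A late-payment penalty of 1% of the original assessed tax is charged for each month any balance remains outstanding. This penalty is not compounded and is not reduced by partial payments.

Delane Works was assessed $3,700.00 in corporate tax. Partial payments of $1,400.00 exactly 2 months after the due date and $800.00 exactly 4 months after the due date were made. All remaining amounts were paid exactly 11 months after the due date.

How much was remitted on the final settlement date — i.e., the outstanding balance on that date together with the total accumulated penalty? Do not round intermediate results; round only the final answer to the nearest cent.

$2,059.14

Monthly rate = 7.8% ÷ 12 = 0.65%
Balance at month 2: $3,700.0000 × (1 + 0.0065)^2 = $3,748.2563…
After $1,400.00 payment: $3,748.2563… − $1,400.00 = $2,348.2563…
Balance at month 4: $2,348.2563… × (1 + 0.0065)^2 = $2,378.8829…
After $800.00 payment: $2,378.8829… − $800.00 = $1,578.8829…
Balance at month 11: $1,578.8829… × (1 + 0.0065)^7 = $1,652.1382…
Penalty: 11 × 1% × $3,700.00 = $407.00
Final settlement = outstanding balance + penalty = $1,652.1382… + $407.00 = $2,059.14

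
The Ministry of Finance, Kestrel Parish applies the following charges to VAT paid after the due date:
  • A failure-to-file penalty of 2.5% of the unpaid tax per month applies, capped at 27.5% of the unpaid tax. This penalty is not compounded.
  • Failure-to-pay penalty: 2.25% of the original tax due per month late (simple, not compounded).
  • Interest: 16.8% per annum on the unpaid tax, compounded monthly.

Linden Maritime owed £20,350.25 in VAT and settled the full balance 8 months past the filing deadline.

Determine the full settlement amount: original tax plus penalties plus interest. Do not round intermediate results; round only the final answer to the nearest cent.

£30,477.44

Failure-to-file: 8 × 2.5% × £20,350.25 = £4,070.05 (under the 27.5% cap)
Failure-to-pay penalty: 8 × 2.25% × £20,350.25 = £3,663.05…
Interest (16.8%/yr ÷ 12 = 1.4%/month): £20,350.25 × ((1 + 0.014)^8 − 1) = £2,394.0926…
Total = £20,350.25 + £7,733.0950 + £2,394.0926… = £30,477.44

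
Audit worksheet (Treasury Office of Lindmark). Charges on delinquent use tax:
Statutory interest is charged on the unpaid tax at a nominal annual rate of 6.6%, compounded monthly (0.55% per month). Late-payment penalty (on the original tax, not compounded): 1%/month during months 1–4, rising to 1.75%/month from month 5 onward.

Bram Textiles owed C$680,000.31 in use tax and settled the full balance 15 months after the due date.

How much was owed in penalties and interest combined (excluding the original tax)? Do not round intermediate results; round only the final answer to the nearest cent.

Penalty, months 1–4: 4 × 1% × C$680,000.31 = C$27,200.01…
Penalty, months 5–15: 11 × 1.75% × C$680,000.31 = C$130,900.06…
Interest: C$680,000.31 × ((1 + 0.0055)^15 − 1) = C$680,000.31 × 0.0857532… = C$58,312.2127…
Penalties + interest = C$158,100.0721… + C$58,312.2127… = C$216,412.28

C$216,412.28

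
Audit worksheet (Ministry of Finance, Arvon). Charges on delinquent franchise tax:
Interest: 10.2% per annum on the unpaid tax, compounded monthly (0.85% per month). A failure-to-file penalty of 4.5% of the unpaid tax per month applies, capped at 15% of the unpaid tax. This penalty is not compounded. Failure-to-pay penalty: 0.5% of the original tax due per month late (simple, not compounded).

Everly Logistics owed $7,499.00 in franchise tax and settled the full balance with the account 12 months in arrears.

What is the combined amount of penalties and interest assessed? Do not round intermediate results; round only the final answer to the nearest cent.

Failure-to-file: 12 × 4.5% × $7,499.00 = $4,049.46, capped at 15% × $7,499.00 = $1,124.85
Failure-to-pay penalty: 12 × 0.5% × $7,499.00 = $449.94
Interest: $7,499.00 × ((1 + 0.0085)^12 − 1) = $7,499.00 × 0.1069062… = $801.6898…
Penalties + interest = $1,574.7900 + $801.6898… = $2,376.48

$2,376.48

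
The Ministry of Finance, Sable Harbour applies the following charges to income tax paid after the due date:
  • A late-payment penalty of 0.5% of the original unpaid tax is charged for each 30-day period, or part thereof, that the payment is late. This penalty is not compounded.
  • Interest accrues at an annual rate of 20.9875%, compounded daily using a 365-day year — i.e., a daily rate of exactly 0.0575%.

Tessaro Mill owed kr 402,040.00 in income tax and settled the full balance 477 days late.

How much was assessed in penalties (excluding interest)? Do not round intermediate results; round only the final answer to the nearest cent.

kr 32,163.20

Penalty periods: ⌈477/30⌉ = 16; penalty = 16 × 0.5% × kr 402,040.00 = kr 32,163.20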